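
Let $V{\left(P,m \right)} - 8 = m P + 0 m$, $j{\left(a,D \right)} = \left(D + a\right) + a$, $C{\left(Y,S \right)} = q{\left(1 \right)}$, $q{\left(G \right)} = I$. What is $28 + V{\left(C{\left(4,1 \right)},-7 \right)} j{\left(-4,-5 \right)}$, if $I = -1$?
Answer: $-167$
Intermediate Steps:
$q{\left(G \right)} = -1$
$C{\left(Y,S \right)} = -1$
$j{\left(a,D \right)} = D + 2 a$
$V{\left(P,m \right)} = 8 + P m$ ($V{\left(P,m \right)} = 8 + \left(m P + 0 m\right) = 8 + \left(P m + 0\right) = 8 + P m$)
$28 + V{\left(C{\left(4,1 \right)},-7 \right)} j{\left(-4,-5 \right)} = 28 + \left(8 - -7\right) \left(-5 + 2 \left(-4\right)\right) = 28 + \left(8 + 7\right) \left(-5 - 8\right) = 28 + 15 \left(-13\right) = 28 - 195 = -167$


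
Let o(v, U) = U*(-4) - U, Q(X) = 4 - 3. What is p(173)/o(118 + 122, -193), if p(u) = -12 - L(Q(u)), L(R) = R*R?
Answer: -13/965 ≈ -0.013471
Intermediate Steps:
Q(X) = 1
L(R) = R²
o(v, U) = -5*U (o(v, U) = -4*U - U = -5*U)
p(u) = -13 (p(u) = -12 - 1*1² = -12 - 1*1 = -12 - 1 = -13)
p(173)/o(118 + 122, -193) = -13/((-5*(-193))) = -13/965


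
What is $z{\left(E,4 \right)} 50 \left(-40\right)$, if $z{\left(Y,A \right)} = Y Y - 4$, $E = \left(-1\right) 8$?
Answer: $-120000$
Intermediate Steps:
$E = -8$
$z{\left(Y,A \right)} = -4 + Y^{2}$ ($z{\left(Y,A \right)} = Y^{2} - 4 = -4 + Y^{2}$)
$z{\left(E,4 \right)} 50 \left(-40\right) = \left(-4 + \left(-8\right)^{2}\right) 50 \left(-40\right) = \left(-4 + 64\right) 50 \left(-40\right) = 60 \cdot 50 \left(-40\right) = 3000 \left(-40\right) = -120000$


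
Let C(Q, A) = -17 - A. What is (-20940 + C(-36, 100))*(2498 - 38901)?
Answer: 766537971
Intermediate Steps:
(-20940 + C(-36, 100))*(2498 - 38901) = (-20940 + (-17 - 1*100))*(2498 - 38901) = (-20940 + (-17 - 100))*(-36403) = (-20940 - 117)*(-36403) = -21057*(-36403) = 766537971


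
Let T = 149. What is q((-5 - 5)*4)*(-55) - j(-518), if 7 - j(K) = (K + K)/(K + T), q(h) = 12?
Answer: -245087/369 ≈ -664.19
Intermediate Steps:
j(K) = 7 - 2*K/(149 + K) (j(K) = 7 - (K + K)/(K + 149) = 7 - 2*K/(149 + K))
q((-5 - 5)*4)*(-55) - j(-518) = 12*(-55) - (1043 + 5*(-518))/(149 - 518) = -660 - (1043 - 2590)/(-369) = -660 - (-1)*(-1547)/369 = -660 - 1*1547/369 = -660 - 1547/369 = -245087/369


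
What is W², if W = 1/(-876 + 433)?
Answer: 1/196249 ≈ 5.0956e-6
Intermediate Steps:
W = -1/443 (W = 1/(-443) = -1/443 ≈ -0.0022573)
W² = (-1/443)² = 1/196249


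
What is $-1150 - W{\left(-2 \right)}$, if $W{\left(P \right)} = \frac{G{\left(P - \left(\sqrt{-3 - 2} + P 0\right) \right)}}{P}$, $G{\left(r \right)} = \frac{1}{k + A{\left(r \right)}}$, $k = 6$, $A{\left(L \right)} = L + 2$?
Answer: $- \frac{47147}{41} + \frac{i \sqrt{5}}{82} \approx -1149.9 + 0.027269 i$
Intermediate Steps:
$A{\left(L \right)} = 2 + L$
$G{\left(r \right)} = \frac{1}{8 + r}$ ($G{\left(r \right)} = \frac{1}{6 + \left(2 + r\right)} = \frac{1}{8 + r}$)
$W{\left(P \right)} = \frac{1}{P \left(8 + P - i \sqrt{5}\right)}$ ($W{\left(P \right)} = \frac{1}{\left(8 - \left(\sqrt{-3 - 2} - P + P 0\right)\right) P} = \frac{1}{\left(8 + \left(P - \left(\sqrt{-5} + 0\right)\right)\right) P} = \frac{1}{\left(8 + \left(P - \left(i \sqrt{5} + 0\right)\right)\right) P} = \frac{1}{\left(8 + \left(P - i \sqrt{5}\right)\right) P} = \frac{1}{\left(8 + P - i \sqrt{5}\right) P} = \frac{1}{P \left(8 + P - i \sqrt{5}\right)}$)
$-1150 - W{\left(-2 \right)} = -1150 - \frac{1}{\left(-2\right) \left(8 - 2 - i \sqrt{5}\right)} = -1150 - - \frac{1}{2 \left(6 - i \sqrt{5}\right)} = -1150 + \frac{1}{2 \left(6 - i \sqrt{5}\right)}$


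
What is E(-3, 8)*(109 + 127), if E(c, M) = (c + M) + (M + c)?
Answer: 2360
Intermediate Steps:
E(c, M) = 2*M + 2*c (E(c, M) = (M + c) + (M + c) = 2*M + 2*c)
E(-3, 8)*(109 + 127) = (2*8 + 2*(-3))*(109 + 127) = (16 - 6)*236 = 10*236 = 2360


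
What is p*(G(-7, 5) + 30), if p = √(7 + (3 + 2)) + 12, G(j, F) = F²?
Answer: 660 + 110*√3 ≈ 850.53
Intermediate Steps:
p = 12 + 2*√3 (p = √(7 + 5) + 12 = √12 + 12 = 2*√3 + 12 = 12 + 2*√3 ≈ 15.464)
p*(G(-7, 5) + 30) = (12 + 2*√3)*(5² + 30) = (12 + 2*√3)*(25 + 30) = (12 + 2*√3)*55 = 660 + 110*√3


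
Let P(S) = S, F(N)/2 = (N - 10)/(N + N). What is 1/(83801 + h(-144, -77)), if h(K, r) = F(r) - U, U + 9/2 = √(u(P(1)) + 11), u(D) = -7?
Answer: 154/12905913 ≈ 1.1933e-5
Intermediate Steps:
F(N) = (-10 + N)/N (F(N) = 2*((N - 10)/(N + N)) = 2*((-10 + N)/((2*N))) = 2*((-10 + N)*(1/(2*N))) = 2*((-10 + N)/(2*N)) = (-10 + N)/N)
U = -5/2 (U = -9/2 + √(-7 + 11) = -9/2 + √4 = -9/2 + 2 = -5/2 ≈ -2.5000)
h(K, r) = 5/2 + (-10 + r)/r (h(K, r) = (-10 + r)/r - 1*(-5/2) = (-10 + r)/r + 5/2 = 5/2 + (-10 + r)/r)
1/(83801 + h(-144, -77)) = 1/(83801 + (7/2 - 10/(-77))) = 1/(83801 + (7/2 - 10*(-1/77))) = 1/(83801 + (7/2 + 10/77)) = 1/(83801 + 559/154) = 1/(12905913/154) = 154/12905913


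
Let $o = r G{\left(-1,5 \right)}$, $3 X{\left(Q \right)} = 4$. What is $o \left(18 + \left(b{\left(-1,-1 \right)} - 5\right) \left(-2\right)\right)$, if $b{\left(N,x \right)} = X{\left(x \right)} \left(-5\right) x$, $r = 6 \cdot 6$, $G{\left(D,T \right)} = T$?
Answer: $2640$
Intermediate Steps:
$X{\left(Q \right)} = \frac{4}{3}$ ($X{\left(Q \right)} = \frac{1}{3} \cdot 4 = \frac{4}{3}$)
$r = 36$
$b{\left(N,x \right)} = - \frac{20 x}{3}$ ($b{\left(N,x \right)} = \frac{4}{3} \left(-5\right) x = - \frac{20 x}{3}$)
$o = 180$ ($o = 36 \cdot 5 = 180$)
$o \left(18 + \left(b{\left(-1,-1 \right)} - 5\right) \left(-2\right)\right) = 180 \left(18 + \left(\left(- \frac{20}{3}\right) \left(-1\right) - 5\right) \left(-2\right)\right) = 180 \left(18 + \left(\frac{20}{3} - 5\right) \left(-2\right)\right) = 180 \left(18 + \frac{5}{3} \left(-2\right)\right) = 180 \left(18 - \frac{10}{3}\right) = 180 \cdot \frac{44}{3} = 2640$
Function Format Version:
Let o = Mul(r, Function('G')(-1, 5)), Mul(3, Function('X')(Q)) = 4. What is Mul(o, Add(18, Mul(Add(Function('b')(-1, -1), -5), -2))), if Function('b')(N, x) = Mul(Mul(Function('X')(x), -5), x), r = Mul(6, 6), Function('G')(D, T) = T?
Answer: 2640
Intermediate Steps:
Function('X')(Q) = Rational(4, 3) (Function('X')(Q) = Mul(Rational(1, 3), 4) = Rational(4, 3))
r = 36
Function('b')(N, x) = Mul(Rational(-20, 3), x) (Function('b')(N, x) = Mul(Mul(Rational(4, 3), -5), x) = Mul(Rational(-20, 3), x))
o = 180 (o = Mul(36, 5) = 180)
Mul(o, Add(18, Mul(Add(Function('b')(-1, -1), -5), -2))) = Mul(180, Add(18, Mul(Add(Mul(Rational(-20, 3), -1), -5), -2))) = Mul(180, Add(18, Mul(Add(Rational(20, 3), -5), -2))) = Mul(180, Add(18, Mul(Rational(5, 3), -2))) = Mul(180, Add(18, Rational(-10, 3))) = Mul(180, Rational(44, 3)) = 2640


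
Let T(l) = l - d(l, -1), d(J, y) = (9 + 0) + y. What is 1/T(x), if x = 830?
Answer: 1/822 ≈ 0.0012165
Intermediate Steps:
d(J, y) = 9 + y
T(l) = -8 + l (T(l) = l - (9 - 1) = l - 1*8 = l - 8 = -8 + l)
1/T(x) = 1/(-8 + 830) = 1/822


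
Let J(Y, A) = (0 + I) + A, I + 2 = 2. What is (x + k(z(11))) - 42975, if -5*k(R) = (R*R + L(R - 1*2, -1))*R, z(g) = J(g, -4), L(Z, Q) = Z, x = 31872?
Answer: -11095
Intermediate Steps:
I = 0 (I = -2 + 2 = 0)
J(Y, A) = A (J(Y, A) = (0 + 0) + A = 0 + A = A)
z(g) = -4
k(R) = -R*(-2 + R + R²)/5 (k(R) = -(R*R + (R - 1*2))*R/5 = -(R² + (R - 2))*R/5 = -(R² + (-2 + R))*R/5 = -(-2 + R + R²)*R/5 = -R*(-2 + R + R²)/5)
(x + k(z(11))) - 42975 = (31872 + (⅕)*(-4)*(2 - 1*(-4) - 1*(-4)²)) - 42975 = (31872 + (⅕)*(-4)*(2 + 4 - 1*16)) - 42975 = (31872 + (⅕)*(-4)*(2 + 4 - 16)) - 42975 = (31872 + (⅕)*(-4)*(-10)) - 42975 = (31872 + 8) - 42975 = 31880 - 42975 = -11095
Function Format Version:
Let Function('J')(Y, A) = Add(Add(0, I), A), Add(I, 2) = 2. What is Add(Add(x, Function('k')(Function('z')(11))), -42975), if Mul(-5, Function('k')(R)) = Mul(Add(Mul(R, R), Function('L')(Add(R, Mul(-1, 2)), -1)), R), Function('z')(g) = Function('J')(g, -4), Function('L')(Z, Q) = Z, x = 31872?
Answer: -11095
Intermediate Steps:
I = 0 (I = Add(-2, 2) = 0)
Function('J')(Y, A) = A (Function('J')(Y, A) = Add(Add(0, 0), A) = Add(0, A) = A)
Function('z')(g) = -4
Function('k')(R) = Mul(Rational(-1, 5), R, Add(-2, R, Pow(R, 2))) (Function('k')(R) = Mul(Rational(-1, 5), Mul(Add(Mul(R, R), Add(R, Mul(-1, 2))), R)) = Mul(Rational(-1, 5), Mul(Add(Pow(R, 2), Add(R, -2)), R)) = Mul(Rational(-1, 5), Mul(Add(Pow(R, 2), Add(-2, R)), R)) = Mul(Rational(-1, 5), Mul(Add(-2, R, Pow(R, 2)), R)) = Mul(Rational(-1, 5), Mul(R, Add(-2, R, Pow(R, 2)))) = Mul(Rational(-1, 5), R, Add(-2, R, Pow(R, 2))))
Add(Add(x, Function('k')(Function('z')(11))), -42975) = Add(Add(31872, Mul(Rational(1, 5), -4, Add(2, Mul(-1, -4), Mul(-1, Pow(-4, 2))))), -42975) = Add(Add(31872, Mul(Rational(1, 5), -4, Add(2, 4, Mul(-1, 16)))), -42975) = Add(Add(31872, Mul(Rational(1, 5), -4, Add(2, 4, -16))), -42975) = Add(Add(31872, Mul(Rational(1, 5), -4, -10)), -42975) = Add(Add(31872, 8), -42975) = Add(31880, -42975) = -11095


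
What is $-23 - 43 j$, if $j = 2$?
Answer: $-109$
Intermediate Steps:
$-23 - 43 j = -23 - 86 = -109$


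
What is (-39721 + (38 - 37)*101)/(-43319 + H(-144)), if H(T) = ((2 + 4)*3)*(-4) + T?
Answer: 7924/8707 ≈ 0.91007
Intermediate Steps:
H(T) = -72 + T (H(T) = (6*3)*(-4) + T = 18*(-4) + T = -72 + T)
(-39721 + (38 - 37)*101)/(-43319 + H(-144)) = (-39721 + (38 - 37)*101)/(-43319 + (-72 - 144)) = (-39721 + 1*101)/(-43319 - 216) = (-39721 + 101)/(-43535) = -39620*(-1/43535) = 7924/8707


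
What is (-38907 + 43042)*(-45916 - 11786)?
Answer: -238597770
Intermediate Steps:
(-38907 + 43042)*(-45916 - 11786) = 4135*(-57702) = -238597770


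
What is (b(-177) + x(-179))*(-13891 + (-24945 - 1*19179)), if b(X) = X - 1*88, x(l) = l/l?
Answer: 15315960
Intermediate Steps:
x(l) = 1
b(X) = -88 + X (b(X) = X - 88 = -88 + X)
(b(-177) + x(-179))*(-13891 + (-24945 - 1*19179)) = ((-88 - 177) + 1)*(-13891 + (-24945 - 1*19179)) = (-265 + 1)*(-13891 + (-24945 - 19179)) = -264*(-13891 - 44124) = -264*(-58015) = 15315960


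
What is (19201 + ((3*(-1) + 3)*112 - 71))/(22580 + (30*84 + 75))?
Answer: 3826/5035 ≈ 0.75988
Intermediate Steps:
(19201 + ((3*(-1) + 3)*112 - 71))/(22580 + (30*84 + 75)) = (19201 + ((-3 + 3)*112 - 71))/(22580 + (2520 + 75)) = (19201 + (0*112 - 71))/(22580 + 2595) = (19201 + (0 - 71))/25175 = (19201 - 71)*(1/25175) = 19130*(1/25175) = 3826/5035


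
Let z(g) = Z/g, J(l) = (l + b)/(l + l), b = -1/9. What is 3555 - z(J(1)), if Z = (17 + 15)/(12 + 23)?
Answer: 124353/35 ≈ 3552.9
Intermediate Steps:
Z = 32/35 ≈ 0.91429
b = -⅑ (b = -1*⅑ = -⅑ ≈ -0.11111)
J(l) = (-⅑ + l)/(2*l) (J(l) = (l - ⅑)/(l + l) = (-⅑ + l)/((2*l)) = (-⅑ + l)*(1/(2*l)) = (-⅑ + l)/(2*l))
z(g) = 32/(35*g)
3555 - z(J(1)) = 3555 - 32/(35*((1/18)*(-1 + 9*1)/1)) = 3555 - 32/(35*((1/18)*1*(-1 + 9))) = 3555 - 32/(35*((1/18)*1*8)) = 3555 - 32/(35*4/9) = 3555 - 32*9/(35*4) = 3555 - 1*72/35 = 3555 - 72/35 = 124353/35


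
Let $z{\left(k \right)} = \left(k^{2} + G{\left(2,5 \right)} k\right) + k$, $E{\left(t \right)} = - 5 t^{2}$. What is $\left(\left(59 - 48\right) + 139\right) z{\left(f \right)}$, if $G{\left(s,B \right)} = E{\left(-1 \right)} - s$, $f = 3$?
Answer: $-1350$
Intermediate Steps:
$G{\left(s,B \right)} = -5 - s$ ($G{\left(s,B \right)} = - 5 \left(-1\right)^{2} - s = \left(-5\right) 1 - s = -5 - s$)
$z{\left(k \right)} = k^{2} - 6 k$ ($z{\left(k \right)} = \left(k^{2} + \left(-5 - 2\right) k\right) + k = \left(k^{2} - 7 k\right) + k = k^{2} - 6 k$)
$\left(\left(59 - 48\right) + 139\right) z{\left(f \right)} = \left(\left(59 - 48\right) + 139\right) 3 \left(-6 + 3\right) = \left(11 + 139\right) 3 \left(-3\right) = 150 \left(-9\right) = -1350$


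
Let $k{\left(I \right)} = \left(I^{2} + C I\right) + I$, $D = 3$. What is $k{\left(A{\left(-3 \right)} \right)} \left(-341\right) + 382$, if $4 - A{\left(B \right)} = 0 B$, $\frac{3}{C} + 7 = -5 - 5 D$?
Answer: $- \frac{56578}{9} \approx -6286.4$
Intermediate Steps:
$C = - \frac{1}{9}$ ($C = \frac{3}{-7 - 20} = \frac{3}{-27} = 3 \left(- \frac{1}{27}\right) = - \frac{1}{9} \approx -0.11111$)
$A{\left(B \right)} = 4$ ($A{\left(B \right)} = 4 - 0 B = 4 - 0 = 4 + 0 = 4$)
$k{\left(I \right)} = I^{2} + \frac{8 I}{9}$ ($k{\left(I \right)} = \left(I^{2} - \frac{I}{9}\right) + I = I^{2} + \frac{8 I}{9}$)
$k{\left(A{\left(-3 \right)} \right)} \left(-341\right) + 382 = \frac{1}{9} \cdot 4 \left(8 + 9 \cdot 4\right) \left(-341\right) + 382 = \frac{1}{9} \cdot 4 \left(8 + 36\right) \left(-341\right) + 382 = \frac{1}{9} \cdot 4 \cdot 44 \left(-341\right) + 382 = \frac{176}{9} \left(-341\right) + 382 = - \frac{60016}{9} + 382 = - \frac{56578}{9}$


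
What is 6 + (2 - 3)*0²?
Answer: 6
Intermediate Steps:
6 + (2 - 3)*0² = 6 - 1*0 = 6 + 0 = 6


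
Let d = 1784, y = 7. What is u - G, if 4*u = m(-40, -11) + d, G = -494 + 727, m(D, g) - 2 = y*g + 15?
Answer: 198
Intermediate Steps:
m(D, g) = 17 + 7*g (m(D, g) = 2 + (7*g + 15) = 2 + (15 + 7*g) = 17 + 7*g)
G = 233
u = 431 (u = ((17 + 7*(-11)) + 1784)/4 = ((17 - 77) + 1784)/4 = (-60 + 1784)/4 = (¼)*1724 = 431)
u - G = 431 - 1*233 = 431 - 233 = 198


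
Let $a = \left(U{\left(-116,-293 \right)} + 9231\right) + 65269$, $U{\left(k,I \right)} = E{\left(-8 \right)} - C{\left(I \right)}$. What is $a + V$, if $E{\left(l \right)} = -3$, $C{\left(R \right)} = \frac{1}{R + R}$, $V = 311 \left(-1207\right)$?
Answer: $- \frac{176315679}{586} \approx -3.0088 \cdot 10^{5}$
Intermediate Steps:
$V = -375377$
$C{\left(R \right)} = \frac{1}{2 R}$
$U{\left(k,I \right)} = -3 - \frac{1}{2 I}$
$a = \frac{43655243}{586}$ ($a = \left(\left(-3 - \frac{1}{2 \left(-293\right)}\right) + 9231\right) + 65269 = \left(\left(-3 - - \frac{1}{586}\right) + 9231\right) + 65269 = \left(\left(-3 + \frac{1}{586}\right) + 9231\right) + 65269 = \left(- \frac{1757}{586} + 9231\right) + 65269 = \frac{5407609}{586} + 65269 = \frac{43655243}{586} \approx 74497.0$)
$a + V = \frac{43655243}{586} - 375377 = - \frac{176315679}{586}$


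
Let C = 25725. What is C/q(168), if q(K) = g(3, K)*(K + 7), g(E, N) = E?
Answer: 49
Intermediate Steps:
q(K) = 21 + 3*K (q(K) = 3*(K + 7) = 3*(7 + K) = 21 + 3*K)
C/q(168) = 25725/(21 + 3*168) = 25725/(21 + 504) = 25725/525 = 25725*(1/525) = 49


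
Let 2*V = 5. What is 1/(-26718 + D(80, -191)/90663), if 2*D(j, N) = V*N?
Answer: -362652/9689337091 ≈ -3.7428e-5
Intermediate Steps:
V = 5/2 (V = (1/2)*5 = 5/2 ≈ 2.5000)
D(j, N) = 5*N/4 (D(j, N) = (5*N/2)/2 = 5*N/4)
1/(-26718 + D(80, -191)/90663) = 1/(-26718 + ((5/4)*(-191))/90663) = 1/(-26718 - 955/4*1/90663) = 1/(-26718 - 955/362652) = 1/(-9689337091/362652) = -362652/9689337091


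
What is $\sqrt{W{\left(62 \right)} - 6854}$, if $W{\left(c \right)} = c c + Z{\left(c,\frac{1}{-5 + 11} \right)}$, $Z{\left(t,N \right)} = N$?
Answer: $\frac{i \sqrt{108354}}{6} \approx 54.862 i$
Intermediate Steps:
$W{\left(c \right)} = \frac{1}{6} + c^{2}$ ($W{\left(c \right)} = c c + \frac{1}{-5 + 11} = c^{2} + \frac{1}{6} = \frac{1}{6} + c^{2}$)
$\sqrt{W{\left(62 \right)} - 6854} = \sqrt{\left(\frac{1}{6} + 62^{2}\right) - 6854} = \sqrt{\left(\frac{1}{6} + 3844\right) - 6854} = \sqrt{\frac{23065}{6} - 6854} = \sqrt{- \frac{18059}{6}} = \frac{i \sqrt{108354}}{6}$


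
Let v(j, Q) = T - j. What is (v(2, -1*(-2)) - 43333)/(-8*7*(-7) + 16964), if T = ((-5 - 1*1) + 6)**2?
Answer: -43335/17356 ≈ -2.4968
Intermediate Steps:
T = 0 (T = ((-5 - 1) + 6)**2 = (-6 + 6)**2 = 0**2 = 0)
v(j, Q) = -j (v(j, Q) = 0 - j = -j)
(v(2, -1*(-2)) - 43333)/(-8*7*(-7) + 16964) = (-1*2 - 43333)/(-8*7*(-7) + 16964) = (-2 - 43333)/(-56*(-7) + 16964) = -43335/(392 + 16964) = -43335/17356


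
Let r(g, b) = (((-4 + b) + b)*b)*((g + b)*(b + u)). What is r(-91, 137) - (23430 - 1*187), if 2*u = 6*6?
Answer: 263715457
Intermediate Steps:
u = 18 (u = (6*6)/2 = (½)*36 = 18)
r(g, b) = b*(-4 + 2*b)*(18 + b)*(b + g) (r(g, b) = (((-4 + b) + b)*b)*((g + b)*(b + 18)) = ((-4 + 2*b)*b)*((b + g)*(18 + b)) = (b*(-4 + 2*b))*((18 + b)*(b + g)) = b*(-4 + 2*b)*(18 + b)*(b + g))
r(-91, 137) - (23430 - 1*187) = 2*137*(137³ - 36*137 - 36*(-91) + 16*137² - 91*137² + 16*137*(-91)) - (23430 - 1*187) = 2*137*(2571353 - 4932 + 3276 + 16*18769 - 91*18769 - 199472) - (23430 - 187) = 2*137*(2571353 - 4932 + 3276 + 300304 - 1707979 - 199472) - 1*23243 = 2*137*962550 - 23243 = 263738700 - 23243 = 263715457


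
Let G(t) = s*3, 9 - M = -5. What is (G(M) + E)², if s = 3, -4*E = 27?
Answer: 81/16 ≈ 5.0625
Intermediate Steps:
E = -27/4 (E = -¼*27 = -27/4 ≈ -6.7500)
M = 14 (M = 9 - 1*(-5) = 9 + 5 = 14)
G(t) = 9 (G(t) = 3*3 = 9)
(G(M) + E)² = (9 - 27/4)² = (9/4)² = 81/16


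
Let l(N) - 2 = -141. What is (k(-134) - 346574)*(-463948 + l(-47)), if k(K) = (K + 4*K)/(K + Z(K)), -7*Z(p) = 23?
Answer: 154565532340388/961 ≈ 1.6084e+11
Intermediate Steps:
Z(p) = -23/7 (Z(p) = -⅐*23 = -23/7)
l(N) = -139 (l(N) = 2 - 141 = -139)
k(K) = 5*K/(-23/7 + K) (k(K) = (K + 4*K)/(K - 23/7) = (5*K)/(-23/7 + K) = 5*K/(-23/7 + K))
(k(-134) - 346574)*(-463948 + l(-47)) = (35*(-134)/(-23 + 7*(-134)) - 346574)*(-463948 - 139) = (35*(-134)/(-23 - 938) - 346574)*(-464087) = (35*(-134)/(-961) - 346574)*(-464087) = (35*(-134)*(-1/961) - 346574)*(-464087) = (4690/961 - 346574)*(-464087) = -333052924/961*(-464087) = 154565532340388/961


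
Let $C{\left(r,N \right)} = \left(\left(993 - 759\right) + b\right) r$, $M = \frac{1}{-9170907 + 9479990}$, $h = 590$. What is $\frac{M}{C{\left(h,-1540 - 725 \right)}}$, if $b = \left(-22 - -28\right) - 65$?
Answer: $\frac{1}{31912819750} \approx 3.1335 \cdot 10^{-11}$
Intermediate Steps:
$b = -59$ ($b = \left(-22 + 28\right) - 65 = 6 - 65 = -59$)
$M = \frac{1}{309083} \approx 3.2354 \cdot 10^{-6}$
$C{\left(r,N \right)} = 175 r$ ($C{\left(r,N \right)} = \left(\left(993 - 759\right) - 59\right) r = \left(234 - 59\right) r = 175 r$)
$\frac{M}{C{\left(h,-1540 - 725 \right)}} = \frac{1}{309083 \cdot 175 \cdot 590} = \frac{1}{309083 \cdot 103250} = \frac{1}{309083} \cdot \frac{1}{103250} = \frac{1}{31912819750}$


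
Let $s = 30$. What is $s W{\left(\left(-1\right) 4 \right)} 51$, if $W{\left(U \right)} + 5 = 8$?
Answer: $4590$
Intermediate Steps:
$W{\left(U \right)} = 3$ ($W{\left(U \right)} = -5 + 8 = 3$)
$s W{\left(\left(-1\right) 4 \right)} 51 = 30 \cdot 3 \cdot 51 = 90 \cdot 51 = 4590$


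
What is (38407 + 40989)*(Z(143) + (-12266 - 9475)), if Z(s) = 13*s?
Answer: -1578551272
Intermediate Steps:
(38407 + 40989)*(Z(143) + (-12266 - 9475)) = (38407 + 40989)*(13*143 + (-12266 - 9475)) = 79396*(1859 - 21741) = 79396*(-19882) = -1578551272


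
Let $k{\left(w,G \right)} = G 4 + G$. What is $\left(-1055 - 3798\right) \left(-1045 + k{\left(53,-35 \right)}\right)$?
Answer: $5920660$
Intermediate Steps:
$k{\left(w,G \right)} = 5 G$ ($k{\left(w,G \right)} = 4 G + G = 5 G$)
$\left(-1055 - 3798\right) \left(-1045 + k{\left(53,-35 \right)}\right) = \left(-1055 - 3798\right) \left(-1045 + 5 \left(-35\right)\right) = - 4853 \left(-1045 - 175\right) = \left(-4853\right) \left(-1220\right) = 5920660$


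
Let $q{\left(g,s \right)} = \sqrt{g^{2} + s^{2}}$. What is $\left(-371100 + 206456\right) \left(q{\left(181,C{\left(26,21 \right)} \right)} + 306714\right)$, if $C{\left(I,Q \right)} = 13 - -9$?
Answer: $-50498619816 - 164644 \sqrt{33245} \approx -5.0529 \cdot 10^{10}$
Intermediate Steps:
$C{\left(I,Q \right)} = 22$ ($C{\left(I,Q \right)} = 13 + 9 = 22$)
$\left(-371100 + 206456\right) \left(q{\left(181,C{\left(26,21 \right)} \right)} + 306714\right) = \left(-371100 + 206456\right) \left(\sqrt{181^{2} + 22^{2}} + 306714\right) = - 164644 \left(\sqrt{32761 + 484} + 306714\right) = - 164644 \left(\sqrt{33245} + 306714\right) = - 164644 \left(306714 + \sqrt{33245}\right) = -50498619816 - 164644 \sqrt{33245}$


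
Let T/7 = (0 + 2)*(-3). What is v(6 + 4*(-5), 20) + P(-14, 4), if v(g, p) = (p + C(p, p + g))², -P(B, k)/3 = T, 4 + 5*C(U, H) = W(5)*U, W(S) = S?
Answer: 41566/25 ≈ 1662.6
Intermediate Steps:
T = -42 (T = 7*((0 + 2)*(-3)) = 7*(2*(-3)) = 7*(-6) = -42)
C(U, H) = -⅘ + U (C(U, H) = -⅘ + (5*U)/5 = -⅘ + U)
P(B, k) = 126 (P(B, k) = -3*(-42) = 126)
v(g, p) = (-⅘ + 2*p)² (v(g, p) = (p + (-⅘ + p))² = (-⅘ + 2*p)²)
v(6 + 4*(-5), 20) + P(-14, 4) = 4*(-2 + 5*20)²/25 + 126 = 4*(-2 + 100)²/25 + 126 = (4/25)*98² + 126 = (4/25)*9604 + 126 = 38416/25 + 126 = 41566/25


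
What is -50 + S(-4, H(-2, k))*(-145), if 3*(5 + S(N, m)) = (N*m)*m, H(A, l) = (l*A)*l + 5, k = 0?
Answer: 16525/3 ≈ 5508.3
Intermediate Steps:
H(A, l) = 5 + A*l**2 (H(A, l) = (A*l)*l + 5 = A*l**2 + 5 = 5 + A*l**2)
S(N, m) = -5 + N*m**2/3 (S(N, m) = -5 + ((N*m)*m)/3 = -5 + (N*m**2)/3 = -5 + N*m**2/3)
-50 + S(-4, H(-2, k))*(-145) = -50 + (-5 + (1/3)*(-4)*(5 - 2*0**2)**2)*(-145) = -50 + (-5 + (1/3)*(-4)*(5 - 2*0)**2)*(-145) = -50 + (-5 + (1/3)*(-4)*(5 + 0)**2)*(-145) = -50 + (-5 + (1/3)*(-4)*5**2)*(-145) = -50 + (-5 + (1/3)*(-4)*25)*(-145) = -50 + (-5 - 100/3)*(-145) = -50 - 115/3*(-145) = -50 + 16675/3 = 16525/3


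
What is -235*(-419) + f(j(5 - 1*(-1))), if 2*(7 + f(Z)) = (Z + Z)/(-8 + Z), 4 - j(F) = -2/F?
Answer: 1083025/11 ≈ 98457.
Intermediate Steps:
j(F) = 4 + 2/F (j(F) = 4 - (-2)/F = 4 + 2/F)
f(Z) = -7 + Z/(-8 + Z) (f(Z) = -7 + ((Z + Z)/(-8 + Z))/2 = -7 + ((2*Z)/(-8 + Z))/2 = -7 + (2*Z/(-8 + Z))/2 = -7 + Z/(-8 + Z))
-235*(-419) + f(j(5 - 1*(-1))) = -235*(-419) + 2*(28 - 3*(4 + 2/(5 - 1*(-1))))/(-8 + (4 + 2/(5 - 1*(-1)))) = 98465 + 2*(28 - 3*(4 + 2/(5 + 1)))/(-8 + (4 + 2/(5 + 1))) = 98465 + 2*(28 - 3*(4 + 2/6))/(-8 + (4 + 2/6)) = 98465 + 2*(28 - 3*(4 + 2*(1/6)))/(-8 + (4 + 2*(1/6))) = 98465 + 2*(28 - 3*(4 + 1/3))/(-8 + (4 + 1/3)) = 98465 + 2*(28 - 3*13/3)/(-8 + 13/3) = 98465 + 2*(28 - 13)/(-11/3) = 98465 + 2*(-3/11)*15 = 98465 - 90/11 = 1083025/11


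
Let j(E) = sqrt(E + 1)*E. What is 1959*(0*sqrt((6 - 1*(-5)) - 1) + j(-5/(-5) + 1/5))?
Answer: 11754*sqrt(55)/25 ≈ 3486.8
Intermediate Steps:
j(E) = E*sqrt(1 + E) (j(E) = sqrt(1 + E)*E = E*sqrt(1 + E))
1959*(0*sqrt((6 - 1*(-5)) - 1) + j(-5/(-5) + 1/5)) = 1959*(0*sqrt((6 - 1*(-5)) - 1) + (-5/(-5) + 1/5)*sqrt(1 + (-5/(-5) + 1/5))) = 1959*(0*sqrt((6 + 5) - 1) + (-5*(-1/5) + 1*(1/5))*sqrt(1 + (-5*(-1/5) + 1*(1/5)))) = 1959*(0*sqrt(11 - 1) + (1 + 1/5)*sqrt(1 + (1 + 1/5))) = 1959*(0*sqrt(10) + 6*sqrt(1 + 6/5)/5) = 1959*(0 + 6*sqrt(11/5)/5) = 1959*(0 + 6*(sqrt(55)/5)/5) = 1959*(0 + 6*sqrt(55)/25) = 1959*(6*sqrt(55)/25) = 11754*sqrt(55)/25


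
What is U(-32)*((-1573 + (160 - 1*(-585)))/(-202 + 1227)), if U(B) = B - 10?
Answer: 34776/1025 ≈ 33.928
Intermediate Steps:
U(B) = -10 + B
U(-32)*((-1573 + (160 - 1*(-585)))/(-202 + 1227)) = (-10 - 32)*((-1573 + (160 - 1*(-585)))/(-202 + 1227)) = -42*(-1573 + (160 + 585))/1025 = -42*(-1573 + 745)/1025 = -(-34776)/1025 = -42*(-828/1025) = 34776/1025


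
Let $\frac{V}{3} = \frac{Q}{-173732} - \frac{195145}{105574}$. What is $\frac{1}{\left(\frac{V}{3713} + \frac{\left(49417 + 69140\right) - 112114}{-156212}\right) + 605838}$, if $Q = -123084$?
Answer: $\frac{14613180827554036}{8853219630020245886951} \approx 1.6506 \cdot 10^{-6}$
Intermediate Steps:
$V = - \frac{1206257361}{352722734}$ ($V = 3 \left(- \frac{123084}{-173732} - \frac{195145}{105574}\right) = 3 \left(\left(-123084\right) \left(- \frac{1}{173732}\right) - \frac{195145}{105574}\right) = 3 \left(\frac{2367}{3341} - \frac{195145}{105574}\right) = 3 \left(- \frac{402085787}{352722734}\right) = - \frac{1206257361}{352722734} \approx -3.4198$)
$\frac{1}{\left(\frac{V}{3713} + \frac{\left(49417 + 69140\right) - 112114}{-156212}\right) + 605838} = \frac{1}{\left(- \frac{1206257361}{352722734 \cdot 3713} + \frac{\left(49417 + 69140\right) - 112114}{-156212}\right) + 605838} = \frac{1}{\left(\left(- \frac{1206257361}{352722734}\right) \frac{1}{3713} + \left(118557 - 112114\right) \left(- \frac{1}{156212}\right)\right) + 605838} = \frac{1}{\left(- \frac{1206257361}{1309659511342} + 6443 \left(- \frac{1}{156212}\right)\right) + 605838} = \frac{1}{\left(- \frac{1206257361}{1309659511342} - \frac{6443}{156212}\right) + 605838} = \frac{1}{- \frac{616183436175217}{14613180827554036} + 605838} = \frac{1}{\frac{8853219630020245886951}{14613180827554036}} = \frac{14613180827554036}{8853219630020245886951}$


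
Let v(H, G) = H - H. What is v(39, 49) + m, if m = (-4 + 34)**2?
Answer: 900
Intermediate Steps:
v(H, G) = 0
m = 900 (m = 30**2 = 900)
v(39, 49) + m = 0 + 900 = 900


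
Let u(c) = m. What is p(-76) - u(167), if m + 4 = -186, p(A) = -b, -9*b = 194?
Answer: 1904/9 ≈ 211.56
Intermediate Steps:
b = -194/9 (b = -⅑*194 = -194/9 ≈ -21.556)
p(A) = 194/9 (p(A) = -1*(-194/9) = 194/9)
m = -190 (m = -4 - 186 = -190)
u(c) = -190
p(-76) - u(167) = 194/9 - 1*(-190) = 194/9 + 190 = 1904/9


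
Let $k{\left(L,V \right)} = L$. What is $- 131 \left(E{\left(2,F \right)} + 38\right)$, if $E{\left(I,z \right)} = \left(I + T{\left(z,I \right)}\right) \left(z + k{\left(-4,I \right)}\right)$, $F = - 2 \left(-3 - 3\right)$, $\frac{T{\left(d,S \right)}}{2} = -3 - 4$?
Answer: $7598$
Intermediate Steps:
$T{\left(d,S \right)} = -14$ ($T{\left(d,S \right)} = 2 \left(-3 - 4\right) = 2 \left(-7\right) = -14$)
$F = 12$ ($F = \left(-2\right) \left(-6\right) = 12$)
$E{\left(I,z \right)} = \left(-14 + I\right) \left(-4 + z\right)$ ($E{\left(I,z \right)} = \left(I - 14\right) \left(z - 4\right) = \left(-14 + I\right) \left(-4 + z\right)$)
$- 131 \left(E{\left(2,F \right)} + 38\right) = - 131 \left(\left(56 - 168 - 8 + 2 \cdot 12\right) + 38\right) = - 131 \left(\left(56 - 168 - 8 + 24\right) + 38\right) = - 131 \left(-96 + 38\right) = \left(-131\right) \left(-58\right) = 7598$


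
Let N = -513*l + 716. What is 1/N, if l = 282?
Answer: -1/143950 ≈ -6.9469e-6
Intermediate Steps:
N = -143950 (N = -513*282 + 716 = -144666 + 716 = -143950)
1/N = 1/(-143950) = -1/143950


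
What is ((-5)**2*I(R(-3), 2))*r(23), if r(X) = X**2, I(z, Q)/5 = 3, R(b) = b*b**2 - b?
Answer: 198375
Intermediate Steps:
R(b) = b**3 - b
I(z, Q) = 15 (I(z, Q) = 5*3 = 15)
((-5)**2*I(R(-3), 2))*r(23) = ((-5)**2*15)*23**2 = (25*15)*529 = 375*529 = 198375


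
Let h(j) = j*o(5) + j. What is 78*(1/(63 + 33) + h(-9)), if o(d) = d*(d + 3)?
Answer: -460499/16 ≈ -28781.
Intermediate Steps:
o(d) = d*(3 + d)
h(j) = 41*j (h(j) = j*(5*(3 + 5)) + j = j*(5*8) + j = j*40 + j = 40*j + j = 41*j)
78*(1/(63 + 33) + h(-9)) = 78*(1/(63 + 33) + 41*(-9)) = 78*(1/96 - 369) = 78*(-35423/96) = -460499/16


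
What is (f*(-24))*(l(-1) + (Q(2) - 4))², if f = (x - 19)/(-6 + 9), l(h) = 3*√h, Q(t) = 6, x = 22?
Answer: 120 - 288*I ≈ 120.0 - 288.0*I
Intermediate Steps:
f = 1 (f = (22 - 19)/(-6 + 9) = 3/3 = 3*(⅓) = 1)
(f*(-24))*(l(-1) + (Q(2) - 4))² = (1*(-24))*(3*√(-1) + (6 - 4))² = -24*(3*I + 2)² = -24*(2 + 3*I)²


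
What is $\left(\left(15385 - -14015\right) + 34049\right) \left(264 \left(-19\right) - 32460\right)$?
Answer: $-2377814724$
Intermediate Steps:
$\left(\left(15385 - -14015\right) + 34049\right) \left(264 \left(-19\right) - 32460\right) = \left(\left(15385 + 14015\right) + 34049\right) \left(-5016 - 32460\right) = \left(29400 + 34049\right) \left(-37476\right) = 63449 \left(-37476\right) = -2377814724$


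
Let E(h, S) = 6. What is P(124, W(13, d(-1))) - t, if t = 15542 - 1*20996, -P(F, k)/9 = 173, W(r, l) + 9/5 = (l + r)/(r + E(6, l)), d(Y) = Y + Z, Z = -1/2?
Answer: 3897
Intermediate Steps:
Z = -½ (Z = -1*½ = -½ ≈ -0.50000)
d(Y) = -½ + Y (d(Y) = Y - ½ = -½ + Y)
W(r, l) = -9/5 + (l + r)/(6 + r) (W(r, l) = -9/5 + (l + r)/(r + 6) = -9/5 + (l + r)/(6 + r))
P(F, k) = -1557 (P(F, k) = -9*173 = -1557)
t = -5454 (t = 15542 - 20996 = -5454)
P(124, W(13, d(-1))) - t = -1557 - 1*(-5454) = -1557 + 5454 = 3897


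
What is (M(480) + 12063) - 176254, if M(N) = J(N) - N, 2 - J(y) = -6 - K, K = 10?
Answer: -164653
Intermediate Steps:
J(y) = 18 (J(y) = 2 - (-6 - 1*10) = 2 - (-6 - 10) = 2 - 1*(-16) = 2 + 16 = 18)
M(N) = 18 - N
(M(480) + 12063) - 176254 = ((18 - 1*480) + 12063) - 176254 = ((18 - 480) + 12063) - 176254 = (-462 + 12063) - 176254 = 11601 - 176254 = -164653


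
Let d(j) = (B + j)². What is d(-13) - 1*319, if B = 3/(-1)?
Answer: -63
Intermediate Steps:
B = -3 (B = 3*(-1) = -3)
d(j) = (-3 + j)²
d(-13) - 1*319 = (-3 - 13)² - 1*319 = (-16)² - 319 = 256 - 319 = -63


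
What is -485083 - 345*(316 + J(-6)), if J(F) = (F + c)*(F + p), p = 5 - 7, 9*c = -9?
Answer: -613423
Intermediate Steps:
c = -1 (c = (⅑)*(-9) = -1)
p = -2
J(F) = (-1 + F)*(-2 + F) (J(F) = (F - 1)*(F - 2) = (-1 + F)*(-2 + F))
-485083 - 345*(316 + J(-6)) = -485083 - 345*(316 + (2 + (-6)² - 3*(-6))) = -485083 - 345*(316 + (2 + 36 + 18)) = -485083 - 345*(316 + 56) = -485083 - 345*372 = -485083 - 1*128340 = -485083 - 128340 = -613423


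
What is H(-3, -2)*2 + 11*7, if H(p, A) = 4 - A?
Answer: 89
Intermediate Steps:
H(-3, -2)*2 + 11*7 = (4 - 1*(-2))*2 + 11*7 = (4 + 2)*2 + 77 = 6*2 + 77 = 12 + 77 = 89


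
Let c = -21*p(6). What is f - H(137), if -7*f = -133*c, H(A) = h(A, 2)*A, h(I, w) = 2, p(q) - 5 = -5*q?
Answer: 9701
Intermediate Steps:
p(q) = 5 - 5*q
H(A) = 2*A
c = 525 (c = -21*(5 - 5*6) = -21*(5 - 30) = -21*(-25) = 525)
f = 9975 (f = -(-19)*525 = -1/7*(-69825) = 9975)
f - H(137) = 9975 - 2*137 = 9975 - 1*274 = 9975 - 274 = 9701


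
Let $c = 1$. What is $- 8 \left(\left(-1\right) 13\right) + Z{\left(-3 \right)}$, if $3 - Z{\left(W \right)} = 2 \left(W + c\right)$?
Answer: $111$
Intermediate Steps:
$Z{\left(W \right)} = 1 - 2 W$ ($Z{\left(W \right)} = 3 - 2 \left(W + 1\right) = 3 - 2 \left(1 + W\right) = 3 - \left(2 + 2 W\right) = 1 - 2 W$)
$- 8 \left(\left(-1\right) 13\right) + Z{\left(-3 \right)} = - 8 \left(\left(-1\right) 13\right) + \left(1 - -6\right) = \left(-8\right) \left(-13\right) + \left(1 + 6\right) = 104 + 7 = 111$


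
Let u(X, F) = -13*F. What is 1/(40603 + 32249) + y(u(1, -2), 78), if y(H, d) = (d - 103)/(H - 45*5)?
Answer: 1821499/14497548 ≈ 0.12564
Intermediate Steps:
y(H, d) = (-103 + d)/(-225 + H) (y(H, d) = (-103 + d)/(H - 225) = (-103 + d)/(-225 + H))
1/(40603 + 32249) + y(u(1, -2), 78) = 1/(40603 + 32249) + (-103 + 78)/(-225 - 13*(-2)) = 1/72852 - 25/(-225 + 26) = 1/72852 - 25/(-199) = 1/72852 - 1/199*(-25) = 1/72852 + 25/199 = 1821499/14497548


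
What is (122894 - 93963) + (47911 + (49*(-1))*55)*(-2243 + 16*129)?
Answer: -8064733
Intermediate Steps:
(122894 - 93963) + (47911 + (49*(-1))*55)*(-2243 + 16*129) = 28931 + (47911 - 49*55)*(-2243 + 2064) = 28931 + (47911 - 2695)*(-179) = 28931 + 45216*(-179) = 28931 - 8093664 = -8064733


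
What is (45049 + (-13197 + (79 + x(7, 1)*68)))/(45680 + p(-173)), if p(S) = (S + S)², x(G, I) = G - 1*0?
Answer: 32407/165396 ≈ 0.19594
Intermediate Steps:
x(G, I) = G (x(G, I) = G + 0 = G)
p(S) = 4*S² (p(S) = (2*S)² = 4*S²)
(45049 + (-13197 + (79 + x(7, 1)*68)))/(45680 + p(-173)) = (45049 + (-13197 + (79 + 7*68)))/(45680 + 4*(-173)²) = (45049 + (-13197 + (79 + 476)))/(45680 + 4*29929) = (45049 + (-13197 + 555))/(45680 + 119716) = (45049 - 12642)/165396 = 32407*(1/165396) = 32407/165396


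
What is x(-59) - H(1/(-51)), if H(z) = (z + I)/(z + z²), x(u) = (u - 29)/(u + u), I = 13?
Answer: 997079/1475 ≈ 675.99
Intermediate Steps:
x(u) = (-29 + u)/(2*u) (x(u) = (-29 + u)/((2*u)) = (-29 + u)*(1/(2*u)) = (-29 + u)/(2*u))
H(z) = (13 + z)/(z + z²) (H(z) = (z + 13)/(z + z²) = (13 + z)/(z + z²))
x(-59) - H(1/(-51)) = (½)*(-29 - 59)/(-59) - (13 + 1/(-51))/((1/(-51))*(1 + 1/(-51))) = (½)*(-1/59)*(-88) - (13 - 1/51)/((-1/51)*(1 - 1/51)) = 44/59 - (-51)*662/(50/51*51) = 44/59 - (-51)*51*662/(50*51) = 44/59 - 1*(-16881/25) = 44/59 + 16881/25 = 997079/1475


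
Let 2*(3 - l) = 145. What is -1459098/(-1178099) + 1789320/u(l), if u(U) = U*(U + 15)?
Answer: 8454091204518/17849377949 ≈ 473.64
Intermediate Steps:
l = -139/2 (l = 3 - 1/2*145 = 3 - 145/2 = -139/2 ≈ -69.500)
u(U) = U*(15 + U)
-1459098/(-1178099) + 1789320/u(l) = -1459098/(-1178099) + 1789320/((-139*(15 - 139/2)/2)) = -1459098*(-1/1178099) + 1789320/((-139/2*(-109/2))) = 1459098/1178099 + 1789320/(15151/4) = 1459098/1178099 + 1789320*(4/15151) = 1459098/1178099 + 7157280/15151 = 8454091204518/17849377949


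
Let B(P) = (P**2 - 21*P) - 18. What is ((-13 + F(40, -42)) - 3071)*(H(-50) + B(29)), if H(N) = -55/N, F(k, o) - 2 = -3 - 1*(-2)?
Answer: -6631533/10 ≈ -6.6315e+5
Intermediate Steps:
B(P) = -18 + P**2 - 21*P
F(k, o) = 1 (F(k, o) = 2 + (-3 - 1*(-2)) = 2 + (-3 + 2) = 2 - 1 = 1)
((-13 + F(40, -42)) - 3071)*(H(-50) + B(29)) = ((-13 + 1) - 3071)*(-55/(-50) + (-18 + 29**2 - 21*29)) = (-12 - 3071)*(-55*(-1/50) + (-18 + 841 - 609)) = -3083*(11/10 + 214) = -3083*2151/10 = -6631533/10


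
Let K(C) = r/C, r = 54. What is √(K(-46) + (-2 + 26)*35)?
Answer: √443739/23 ≈ 28.962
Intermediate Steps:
K(C) = 54/C
√(K(-46) + (-2 + 26)*35) = √(54/(-46) + (-2 + 26)*35) = √(54*(-1/46) + 24*35) = √(-27/23 + 840) = √(19293/23) = √443739/23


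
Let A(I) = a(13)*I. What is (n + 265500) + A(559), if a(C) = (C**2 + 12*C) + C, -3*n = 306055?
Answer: 1057271/3 ≈ 3.5242e+5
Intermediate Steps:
n = -306055/3 (n = -1/3*306055 = -306055/3 ≈ -1.0202e+5)
a(C) = C**2 + 13*C
A(I) = 338*I (A(I) = (13*(13 + 13))*I = (13*26)*I = 338*I)
(n + 265500) + A(559) = (-306055/3 + 265500) + 338*559 = 490445/3 + 188942 = 1057271/3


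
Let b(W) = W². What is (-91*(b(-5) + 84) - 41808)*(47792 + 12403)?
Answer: -3113706765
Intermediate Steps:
(-91*(b(-5) + 84) - 41808)*(47792 + 12403) = (-91*((-5)² + 84) - 41808)*(47792 + 12403) = (-91*(25 + 84) - 41808)*60195 = (-91*109 - 41808)*60195 = (-9919 - 41808)*60195 = -51727*60195 = -3113706765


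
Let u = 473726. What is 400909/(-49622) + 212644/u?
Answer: -89684598183/11753615786 ≈ -7.6304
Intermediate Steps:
400909/(-49622) + 212644/u = 400909/(-49622) + 212644/473726 = 400909*(-1/49622) + 212644*(1/473726) = -400909/49622 + 106322/236863 = -89684598183/11753615786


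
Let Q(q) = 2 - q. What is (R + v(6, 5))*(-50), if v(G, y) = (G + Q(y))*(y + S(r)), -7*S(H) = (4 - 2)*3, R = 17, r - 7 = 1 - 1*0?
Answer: -10300/7 ≈ -1471.4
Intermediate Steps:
r = 8 (r = 7 + (1 - 1*0) = 7 + (1 + 0) = 7 + 1 = 8)
S(H) = -6/7 (S(H) = -(4 - 2)*3/7 = -2*3/7 = -⅐*6 = -6/7)
v(G, y) = (-6/7 + y)*(2 + G - y) (v(G, y) = (G + (2 - y))*(y - 6/7) = (2 + G - y)*(-6/7 + y) = (-6/7 + y)*(2 + G - y))
(R + v(6, 5))*(-50) = (17 + (-12/7 - 1*5² - 6/7*6 + (20/7)*5 + 6*5))*(-50) = (17 + (-12/7 - 1*25 - 36/7 + 100/7 + 30))*(-50) = (17 + (-12/7 - 25 - 36/7 + 100/7 + 30))*(-50) = (17 + 87/7)*(-50) = (206/7)*(-50) = -10300/7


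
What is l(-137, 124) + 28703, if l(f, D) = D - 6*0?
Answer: 28827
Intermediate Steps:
l(f, D) = D (l(f, D) = D + 0 = D)
l(-137, 124) + 28703 = 124 + 28703 = 28827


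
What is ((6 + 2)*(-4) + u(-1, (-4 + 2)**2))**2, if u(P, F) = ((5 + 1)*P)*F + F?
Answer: 2704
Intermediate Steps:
u(P, F) = F + 6*F*P (u(P, F) = (6*P)*F + F = 6*F*P + F = F + 6*F*P)
((6 + 2)*(-4) + u(-1, (-4 + 2)**2))**2 = ((6 + 2)*(-4) + (-4 + 2)**2*(1 + 6*(-1)))**2 = (8*(-4) + (-2)**2*(1 - 6))**2 = (-32 + 4*(-5))**2 = (-32 - 20)**2 = (-52)**2 = 2704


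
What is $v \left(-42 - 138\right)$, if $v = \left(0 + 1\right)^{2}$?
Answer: $-180$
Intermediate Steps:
$v = 1$ ($v = 1^{2} = 1$)
$v \left(-42 - 138\right) = 1 \left(-42 - 138\right) = 1 \left(-180\right) = -180$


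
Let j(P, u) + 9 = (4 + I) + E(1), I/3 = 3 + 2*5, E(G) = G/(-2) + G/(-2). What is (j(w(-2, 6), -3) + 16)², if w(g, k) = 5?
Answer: 2401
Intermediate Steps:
E(G) = -G (E(G) = G*(-½) + G*(-½) = -G/2 - G/2 = -G)
I = 39 (I = 3*(3 + 2*5) = 3*(3 + 10) = 3*13 = 39)
j(P, u) = 33 (j(P, u) = -9 + ((4 + 39) - 1*1) = -9 + (43 - 1) = -9 + 42 = 33)
(j(w(-2, 6), -3) + 16)² = (33 + 16)² = 49² = 2401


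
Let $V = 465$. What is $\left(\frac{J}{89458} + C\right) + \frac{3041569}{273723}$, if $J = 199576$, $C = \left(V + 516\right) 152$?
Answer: $\frac{1825794670473029}{12243356067} \approx 1.4913 \cdot 10^{5}$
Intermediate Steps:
$C = 149112$ ($C = \left(465 + 516\right) 152 = 981 \cdot 152 = 149112$)
$\left(\frac{J}{89458} + C\right) + \frac{3041569}{273723} = \left(\frac{199576}{89458} + 149112\right) + \frac{3041569}{273723} = \left(199576 \cdot \frac{1}{89458} + 149112\right) + 3041569 \cdot \frac{1}{273723} = \left(\frac{99788}{44729} + 149112\right) + \frac{3041569}{273723} = \frac{6669730436}{44729} + \frac{3041569}{273723} = \frac{1825794670473029}{12243356067}$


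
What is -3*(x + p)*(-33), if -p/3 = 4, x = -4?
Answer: -1584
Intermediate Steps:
p = -12 (p = -3*4 = -12)
-3*(x + p)*(-33) = -3*(-4 - 12)*(-33) = -3*(-16)*(-33) = 48*(-33) = -1584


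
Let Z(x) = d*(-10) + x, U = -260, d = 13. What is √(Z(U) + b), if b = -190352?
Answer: I*√190742 ≈ 436.74*I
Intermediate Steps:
Z(x) = -130 + x (Z(x) = 13*(-10) + x = -130 + x)
√(Z(U) + b) = √((-130 - 260) - 190352) = √(-390 - 190352) = √(-190742) = I*√190742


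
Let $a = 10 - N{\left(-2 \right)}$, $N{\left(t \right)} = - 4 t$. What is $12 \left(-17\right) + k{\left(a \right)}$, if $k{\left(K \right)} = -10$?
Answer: $-214$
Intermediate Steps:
$a = 2$ ($a = 10 - \left(-4\right) \left(-2\right) = 10 - 8 = 2$)
$12 \left(-17\right) + k{\left(a \right)} = 12 \left(-17\right) - 10 = -204 - 10 = -214$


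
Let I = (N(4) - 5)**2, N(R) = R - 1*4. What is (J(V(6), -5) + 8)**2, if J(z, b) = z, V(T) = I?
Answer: 1089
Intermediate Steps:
N(R) = -4 + R (N(R) = R - 4 = -4 + R)
I = 25 (I = ((-4 + 4) - 5)**2 = (0 - 5)**2 = (-5)**2 = 25)
V(T) = 25
(J(V(6), -5) + 8)**2 = (25 + 8)**2 = 33**2 = 1089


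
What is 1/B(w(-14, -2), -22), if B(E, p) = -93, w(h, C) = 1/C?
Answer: -1/93 ≈ -0.010753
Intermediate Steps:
1/B(w(-14, -2), -22) = 1/(-93) = -1/93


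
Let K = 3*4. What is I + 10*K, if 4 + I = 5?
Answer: 121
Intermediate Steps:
I = 1 (I = -4 + 5 = 1)
K = 12
I + 10*K = 1 + 10*12 = 1 + 120 = 121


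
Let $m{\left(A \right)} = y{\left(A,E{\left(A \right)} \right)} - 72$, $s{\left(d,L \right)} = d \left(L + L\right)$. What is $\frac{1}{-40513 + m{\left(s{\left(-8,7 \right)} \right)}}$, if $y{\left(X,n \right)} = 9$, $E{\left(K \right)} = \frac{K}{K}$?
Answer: $- \frac{1}{40576} \approx -2.4645 \cdot 10^{-5}$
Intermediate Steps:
$E{\left(K \right)} = 1$
$s{\left(d,L \right)} = 2 L d$ ($s{\left(d,L \right)} = d 2 L = 2 L d$)
$m{\left(A \right)} = -63$ ($m{\left(A \right)} = 9 - 72 = -63$)
$\frac{1}{-40513 + m{\left(s{\left(-8,7 \right)} \right)}} = \frac{1}{-40513 - 63} = \frac{1}{-40576} = - \frac{1}{40576}$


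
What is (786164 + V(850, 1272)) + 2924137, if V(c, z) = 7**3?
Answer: 3710644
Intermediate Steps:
V(c, z) = 343
(786164 + V(850, 1272)) + 2924137 = (786164 + 343) + 2924137 = 786507 + 2924137 = 3710644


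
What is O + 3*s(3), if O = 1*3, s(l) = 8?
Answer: 27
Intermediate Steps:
O = 3
O + 3*s(3) = 3 + 3*8 = 3 + 24 = 27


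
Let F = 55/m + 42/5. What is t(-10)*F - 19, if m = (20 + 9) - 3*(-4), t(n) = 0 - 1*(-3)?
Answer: 2096/205 ≈ 10.224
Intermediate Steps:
t(n) = 3 (t(n) = 0 + 3 = 3)
m = 41 (m = 29 + 12 = 41)
F = 1997/205 (F = 55/41 + 42/5 = 1997/205 ≈ 9.7415)
t(-10)*F - 19 = 3*(1997/205) - 19 = 5991/205 - 19 = 2096/205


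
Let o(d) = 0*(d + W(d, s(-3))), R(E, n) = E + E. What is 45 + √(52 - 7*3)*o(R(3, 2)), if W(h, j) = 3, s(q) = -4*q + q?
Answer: 45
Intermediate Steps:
s(q) = -3*q
R(E, n) = 2*E
o(d) = 0 (o(d) = 0*(d + 3) = 0*(3 + d) = 0)
45 + √(52 - 7*3)*o(R(3, 2)) = 45 + √(52 - 7*3)*0 = 45 + √(52 - 21)*0 = 45 + √31*0 = 45 + 0 = 45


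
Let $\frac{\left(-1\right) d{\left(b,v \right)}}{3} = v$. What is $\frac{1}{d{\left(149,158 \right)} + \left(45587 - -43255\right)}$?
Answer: $\frac{1}{88368} \approx 1.1316 \cdot 10^{-5}$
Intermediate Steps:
$d{\left(b,v \right)} = - 3 v$
$\frac{1}{d{\left(149,158 \right)} + \left(45587 - -43255\right)} = \frac{1}{\left(-3\right) 158 + \left(45587 - -43255\right)} = \frac{1}{-474 + \left(45587 + 43255\right)} = \frac{1}{-474 + 88842} = \frac{1}{88368}$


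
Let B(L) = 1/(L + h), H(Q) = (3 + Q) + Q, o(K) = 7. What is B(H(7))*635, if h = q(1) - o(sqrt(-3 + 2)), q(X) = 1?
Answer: 635/11 ≈ 57.727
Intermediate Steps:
H(Q) = 3 + 2*Q
h = -6 (h = 1 - 1*7 = 1 - 7 = -6)
B(L) = 1/(-6 + L) (B(L) = 1/(L - 6) = 1/(-6 + L))
B(H(7))*635 = 635/(-6 + (3 + 2*7)) = 635/(-6 + (3 + 14)) = 635/(-6 + 17) = 635/11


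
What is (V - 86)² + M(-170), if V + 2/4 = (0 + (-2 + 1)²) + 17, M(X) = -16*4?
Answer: 18513/4 ≈ 4628.3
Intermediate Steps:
M(X) = -64
V = 35/2 (V = -½ + ((0 + (-2 + 1)²) + 17) = -½ + ((0 + (-1)²) + 17) = -½ + ((0 + 1) + 17) = -½ + (1 + 17) = -½ + 18 = 35/2 ≈ 17.500)
(V - 86)² + M(-170) = (35/2 - 86)² - 64 = (-137/2)² - 64 = 18769/4 - 64 = 18513/4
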